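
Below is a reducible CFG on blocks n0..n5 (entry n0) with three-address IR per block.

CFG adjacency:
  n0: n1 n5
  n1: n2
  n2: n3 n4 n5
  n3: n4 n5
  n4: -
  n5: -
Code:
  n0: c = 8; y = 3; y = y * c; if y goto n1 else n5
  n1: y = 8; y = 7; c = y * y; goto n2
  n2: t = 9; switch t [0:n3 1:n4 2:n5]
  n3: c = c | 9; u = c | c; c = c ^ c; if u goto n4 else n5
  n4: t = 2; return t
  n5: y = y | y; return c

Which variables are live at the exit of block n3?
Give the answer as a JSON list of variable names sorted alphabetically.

Block summaries:
  n0 def {c,y} use ∅
  n1 def {c,y} use ∅
  n2 def {t} use ∅
  n3 def {c,u} use {c}
  n4 def {t} use ∅
  n5 def {y} use {c,y}

Live sets:
  live n0: ∅→{c,y}
  live n1: ∅→{c,y}
  live n2: {c,y}→{c,y}
  live n3: {c,y}→{c,y}
  live n4: ∅→∅
  live n5: {c,y}→∅

live-out(n3) = ["c", "y"]

Answer: ["c", "y"]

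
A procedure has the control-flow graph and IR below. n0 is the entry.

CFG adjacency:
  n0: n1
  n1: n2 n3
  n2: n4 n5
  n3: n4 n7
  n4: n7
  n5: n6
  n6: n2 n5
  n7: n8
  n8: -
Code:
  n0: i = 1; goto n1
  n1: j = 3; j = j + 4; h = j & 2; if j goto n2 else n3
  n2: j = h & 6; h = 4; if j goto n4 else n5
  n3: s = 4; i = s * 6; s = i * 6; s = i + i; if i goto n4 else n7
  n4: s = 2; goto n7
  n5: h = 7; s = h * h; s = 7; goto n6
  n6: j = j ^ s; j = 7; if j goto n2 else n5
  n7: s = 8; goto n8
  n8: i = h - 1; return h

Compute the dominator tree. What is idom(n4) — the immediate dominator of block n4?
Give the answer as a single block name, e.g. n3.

idom tree: n1←n0 n2←n1 n3←n1 n4←n1 n5←n2 n6←n5 n7←n1 n8←n7
Join-block Dom:
  n2: preds {n1,n6}: {n0,n1} ∩ {n0,n1,n2,n5,n6} = {n0,n1}; idom=n1
  n4: preds {n2,n3}: {n0,n1,n2} ∩ {n0,n1,n3} = {n0,n1}; idom=n1
  n5: preds {n2,n6}: {n0,n1,n2} ∩ {n0,n1,n2,n5,n6} = {n0,n1,n2}; idom=n2
  n7: preds {n3,n4}: {n0,n1,n3} ∩ {n0,n1,n4} = {n0,n1}; idom=n1

idom(n4) = n1

Answer: n1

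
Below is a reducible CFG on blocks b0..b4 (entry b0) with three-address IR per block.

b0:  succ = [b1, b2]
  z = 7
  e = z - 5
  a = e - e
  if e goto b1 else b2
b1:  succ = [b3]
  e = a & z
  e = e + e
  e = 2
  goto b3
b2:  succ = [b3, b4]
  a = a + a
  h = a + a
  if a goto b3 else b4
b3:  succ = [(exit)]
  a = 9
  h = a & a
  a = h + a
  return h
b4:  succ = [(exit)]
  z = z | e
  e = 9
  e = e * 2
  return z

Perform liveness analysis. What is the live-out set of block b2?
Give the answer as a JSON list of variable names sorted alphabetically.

def/use:
  b0: {a,e,z} / ∅
  b1: {e} / {a,z}
  b2: {a,h} / {a}
  b3: {a,h} / ∅
  b4: {e,z} / {e,z}

Backward fixpoint:
  b0 li=∅ lo={a,e,z}
  b1 li={a,z} lo=∅
  b2 li={a,e,z} lo={e,z}
  b3 li=∅ lo=∅
  b4 li={e,z} lo=∅

live-out(b2) = ["e", "z"]

Answer: ["e", "z"]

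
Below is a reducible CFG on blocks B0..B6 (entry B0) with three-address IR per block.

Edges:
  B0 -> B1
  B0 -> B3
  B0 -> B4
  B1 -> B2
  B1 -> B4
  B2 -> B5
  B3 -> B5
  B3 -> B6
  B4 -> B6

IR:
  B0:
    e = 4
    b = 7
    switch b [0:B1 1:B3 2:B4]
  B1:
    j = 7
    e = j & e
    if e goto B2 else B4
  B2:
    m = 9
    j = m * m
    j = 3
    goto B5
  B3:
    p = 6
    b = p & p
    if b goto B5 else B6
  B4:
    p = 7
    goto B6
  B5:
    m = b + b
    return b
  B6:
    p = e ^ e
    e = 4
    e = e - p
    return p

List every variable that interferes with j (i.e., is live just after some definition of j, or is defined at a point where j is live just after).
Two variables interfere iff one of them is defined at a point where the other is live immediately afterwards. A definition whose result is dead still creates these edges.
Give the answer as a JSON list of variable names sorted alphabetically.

Block summaries:
  B0: def={b,e} ue=∅
  B1: def={e,j} ue={e}
  B2: def={j,m} ue=∅
  B3: def={b,p} ue=∅
  B4: def={p} ue=∅
  B5: def={m} ue={b}
  B6: def={e,p} ue={e}

Live sets:
  live B0: ∅→{b,e}
  live B1: {b,e}→{b,e}
  live B2: {b}→{b}
  live B3: {e}→{b,e}
  live B4: {e}→{e}
  live B5: {b}→∅
  live B6: {e}→∅

Interference:
  b↔{e,j,m}
  e↔{b,j,p}
  j↔{b,e}
  m↔{b}
  p↔{e}

N(j) = ["b", "e"]

Answer: ["b", "e"]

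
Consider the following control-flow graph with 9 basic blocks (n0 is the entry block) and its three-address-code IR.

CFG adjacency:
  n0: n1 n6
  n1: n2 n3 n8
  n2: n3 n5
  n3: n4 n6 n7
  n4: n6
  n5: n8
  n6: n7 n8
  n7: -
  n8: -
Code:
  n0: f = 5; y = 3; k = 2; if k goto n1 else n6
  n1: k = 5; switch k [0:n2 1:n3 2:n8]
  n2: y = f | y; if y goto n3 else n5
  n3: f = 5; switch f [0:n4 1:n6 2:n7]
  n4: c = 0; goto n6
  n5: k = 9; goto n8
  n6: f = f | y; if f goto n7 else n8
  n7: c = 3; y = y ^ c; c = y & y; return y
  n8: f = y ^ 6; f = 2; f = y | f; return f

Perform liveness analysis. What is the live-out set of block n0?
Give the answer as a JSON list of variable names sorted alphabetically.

Answer: ["f", "y"]

Analysis:
def/use:
  n0 def {f,k,y} use ∅
  n1 def {k} use ∅
  n2 def {y} use {f,y}
  n3 def {f} use ∅
  n4 def {c} use ∅
  n5 def {k} use ∅
  n6 def {f} use {f,y}
  n7 def {c,y} use {y}
  n8 def {f} use {y}

Liveness:
  n0 li=∅ lo={f,y}
  n1 li={f,y} lo={f,y}
  n2 li={f,y} lo={y}
  n3 li={y} lo={f,y}
  n4 li={f,y} lo={f,y}
  n5 li={y} lo={y}
  n6 li={f,y} lo={y}
  n7 li={y} lo=∅
  n8 li={y} lo=∅

live-out(n0) = ["f", "y"]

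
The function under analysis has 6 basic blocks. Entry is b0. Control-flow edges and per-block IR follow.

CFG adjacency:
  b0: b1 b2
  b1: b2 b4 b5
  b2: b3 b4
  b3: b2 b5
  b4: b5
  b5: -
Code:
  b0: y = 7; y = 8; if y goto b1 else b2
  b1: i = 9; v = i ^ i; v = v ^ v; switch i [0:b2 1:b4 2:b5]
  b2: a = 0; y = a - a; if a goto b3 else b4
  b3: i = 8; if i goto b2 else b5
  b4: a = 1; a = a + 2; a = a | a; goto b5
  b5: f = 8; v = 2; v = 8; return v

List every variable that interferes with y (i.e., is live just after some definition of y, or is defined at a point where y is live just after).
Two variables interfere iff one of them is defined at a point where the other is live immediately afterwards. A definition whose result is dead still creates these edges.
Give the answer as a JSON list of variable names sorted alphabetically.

Answer: ["a"]

Analysis:
Block summaries:
  b0: def={y} ue=∅
  b1: def={i,v} ue=∅
  b2: def={a,y} ue=∅
  b3: def={i} ue=∅
  b4: def={a} ue=∅
  b5: def={f,v} ue=∅

Liveness:
  b0: in=∅ out=∅
  b1: in=∅ out=∅
  b2: in=∅ out=∅
  b3: in=∅ out=∅
  b4: in=∅ out=∅
  b5: in=∅ out=∅

Interfere edges:
  a: {y}
  f: ∅
  i: {v}
  v: {i}
  y: {a}

N(y) = ["a"]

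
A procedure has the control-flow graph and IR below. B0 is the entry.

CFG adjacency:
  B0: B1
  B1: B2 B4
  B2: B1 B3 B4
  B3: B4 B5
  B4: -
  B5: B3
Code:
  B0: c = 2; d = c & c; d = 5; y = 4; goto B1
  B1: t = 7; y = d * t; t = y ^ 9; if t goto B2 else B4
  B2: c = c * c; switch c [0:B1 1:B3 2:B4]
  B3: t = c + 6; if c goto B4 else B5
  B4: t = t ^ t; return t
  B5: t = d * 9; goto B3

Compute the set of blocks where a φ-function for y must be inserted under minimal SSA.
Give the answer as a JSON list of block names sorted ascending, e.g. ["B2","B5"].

idom tree: B1←B0 B2←B1 B3←B2 B4←B1 B5←B3
Dom∩ at merges:
  B1: preds {B0,B2}: {B0} ∩ {B0,B1,B2} = {B0}; idom=B0
  B3: preds {B2,B5}: {B0,B1,B2} ∩ {B0,B1,B2,B3,B5} = {B0,B1,B2}; idom=B2
  B4: preds {B1,B2,B3}: {B0,B1} ∩ {B0,B1,B2} ∩ {B0,B1,B2,B3} = {B0,B1}; idom=B1

DF walk-up:
  B1←B0: walk · to B0
  B1←B2: walk B2→B1 to B0
  B3←B2: walk · to B2
  B3←B5: walk B5→B3 to B2
  B4←B1: walk · to B1
  B4←B2: walk B2 to B1
  B4←B3: walk B3→B2 to B1
  B0: DF=∅
  B1: DF={B1}
  B2: DF={B1,B4}
  B3: DF={B3,B4}
  B4: DF=∅
  B5: DF={B3}

φ for y: defs {B0,B1}
  DF⁺ = {B1}

Answer: ["B1"]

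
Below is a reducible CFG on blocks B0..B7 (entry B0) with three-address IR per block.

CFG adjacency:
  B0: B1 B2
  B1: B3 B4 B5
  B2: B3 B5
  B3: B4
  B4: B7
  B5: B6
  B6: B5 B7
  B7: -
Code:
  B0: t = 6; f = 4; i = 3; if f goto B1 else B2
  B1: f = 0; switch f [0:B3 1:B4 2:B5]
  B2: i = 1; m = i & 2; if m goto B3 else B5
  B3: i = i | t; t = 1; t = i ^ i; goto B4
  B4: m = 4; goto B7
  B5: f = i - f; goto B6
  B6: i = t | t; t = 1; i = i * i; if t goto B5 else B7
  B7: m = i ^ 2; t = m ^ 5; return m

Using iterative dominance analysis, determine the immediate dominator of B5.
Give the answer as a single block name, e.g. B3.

Answer: B0

Working:
idom tree: B1←B0 B2←B0 B3←B0 B4←B0 B5←B0 B6←B5 B7←B0
Join-block Dom:
  B3: preds {B1,B2}: {B0,B1} ∩ {B0,B2} = {B0}; idom=B0
  B4: preds {B1,B3}: {B0,B1} ∩ {B0,B3} = {B0}; idom=B0
  B5: preds {B1,B2,B6}: {B0,B1} ∩ {B0,B2} ∩ {B0,B5,B6} = {B0}; idom=B0
  B7: preds {B4,B6}: {B0,B4} ∩ {B0,B5,B6} = {B0}; idom=B0

idom(B5) = B0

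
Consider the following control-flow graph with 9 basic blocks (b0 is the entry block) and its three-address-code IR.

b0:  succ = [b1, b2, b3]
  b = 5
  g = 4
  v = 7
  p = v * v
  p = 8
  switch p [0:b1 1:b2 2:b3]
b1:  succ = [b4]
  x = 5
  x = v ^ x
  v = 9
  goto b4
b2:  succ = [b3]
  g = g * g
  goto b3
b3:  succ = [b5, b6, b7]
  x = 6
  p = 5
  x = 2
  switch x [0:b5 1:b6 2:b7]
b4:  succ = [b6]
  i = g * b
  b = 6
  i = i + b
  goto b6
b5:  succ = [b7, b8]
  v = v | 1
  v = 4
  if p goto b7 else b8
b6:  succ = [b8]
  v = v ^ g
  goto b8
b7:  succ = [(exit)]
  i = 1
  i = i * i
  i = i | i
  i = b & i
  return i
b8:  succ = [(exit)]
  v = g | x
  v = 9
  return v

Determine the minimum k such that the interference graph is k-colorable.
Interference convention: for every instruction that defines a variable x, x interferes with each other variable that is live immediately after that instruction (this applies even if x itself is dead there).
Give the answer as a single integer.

def/use:
  b0: {b,g,p,v} / ∅
  b1: {v,x} / {v}
  b2: {g} / {g}
  b3: {p,x} / ∅
  b4: {b,i} / {b,g}
  b5: {v} / {p,v}
  b6: {v} / {g,v}
  b7: {i} / {b}
  b8: {v} / {g,x}

Backward fixpoint:
  live b0: ∅→{b,g,v}
  live b1: {b,g,v}→{b,g,v,x}
  live b2: {b,g,v}→{b,g,v}
  live b3: {b,g,v}→{b,g,p,v,x}
  live b4: {b,g,v,x}→{g,v,x}
  live b5: {b,g,p,v,x}→{b,g,x}
  live b6: {g,v,x}→{g,x}
  live b7: {b}→∅
  live b8: {g,x}→∅

Conflict graph:
  b: {g,i,p,v,x}
  g: {b,i,p,v,x}
  i: {b,g,v,x}
  p: {b,g,v,x}
  v: {b,g,i,p,x}
  x: {b,g,i,p,v}

Registers:
  lower bound: {b,g,i,v,x} mutually conflict ⇒ χ ≥ 5
  assign b→c0 g→c1 i→c4 p→c4 v→c2 x→c3 — no edge inside a register ⇒ χ ≤ 5
  χ = 5

Answer: 5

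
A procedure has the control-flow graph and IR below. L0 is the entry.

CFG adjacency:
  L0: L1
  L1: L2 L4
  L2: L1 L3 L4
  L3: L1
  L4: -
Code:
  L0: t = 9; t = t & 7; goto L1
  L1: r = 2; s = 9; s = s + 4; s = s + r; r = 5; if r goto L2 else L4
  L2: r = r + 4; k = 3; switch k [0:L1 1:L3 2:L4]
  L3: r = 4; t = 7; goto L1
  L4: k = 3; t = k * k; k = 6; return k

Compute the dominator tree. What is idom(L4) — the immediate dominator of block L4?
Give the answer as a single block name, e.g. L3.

Answer: L1

Analysis:
idom tree: L1←L0 L2←L1 L3←L2 L4←L1
Join-block Dom:
  L1: preds {L0,L2,L3}: {L0} ∩ {L0,L1,L2} ∩ {L0,L1,L2,L3} = {L0}; idom=L0
  L4: preds {L1,L2}: {L0,L1} ∩ {L0,L1,L2} = {L0,L1}; idom=L1

idom(L4) = L1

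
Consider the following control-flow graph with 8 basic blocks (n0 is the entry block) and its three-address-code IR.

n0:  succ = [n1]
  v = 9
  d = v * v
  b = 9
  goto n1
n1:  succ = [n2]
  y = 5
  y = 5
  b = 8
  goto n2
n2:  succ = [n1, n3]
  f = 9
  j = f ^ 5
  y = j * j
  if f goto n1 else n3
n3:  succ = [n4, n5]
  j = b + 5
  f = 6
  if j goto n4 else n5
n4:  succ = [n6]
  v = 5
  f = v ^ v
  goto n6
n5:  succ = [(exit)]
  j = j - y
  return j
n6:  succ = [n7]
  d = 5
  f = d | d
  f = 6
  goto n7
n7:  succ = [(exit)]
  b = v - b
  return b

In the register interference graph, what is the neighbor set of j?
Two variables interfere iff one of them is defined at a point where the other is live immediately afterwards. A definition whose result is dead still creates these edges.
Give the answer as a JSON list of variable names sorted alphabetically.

Block summaries:
  n0: def={b,d,v} ue=∅
  n1: def={b,y} ue=∅
  n2: def={f,j,y} ue=∅
  n3: def={f,j} ue={b}
  n4: def={f,v} ue=∅
  n5: def={j} ue={j,y}
  n6: def={d,f} ue=∅
  n7: def={b} ue={b,v}

Live sets:
  n0: in=∅ out=∅
  n1: in=∅ out={b}
  n2: in={b} out={b,y}
  n3: in={b,y} out={b,j,y}
  n4: in={b} out={b,v}
  n5: in={j,y} out=∅
  n6: in={b,v} out={b,v}
  n7: in={b,v} out=∅

Interference:
  b↔{d,f,j,v,y}
  d↔{b,v}
  f↔{b,j,v,y}
  j↔{b,f,y}
  v↔{b,d,f}
  y↔{b,f,j}

N(j) = ["b", "f", "y"]

Answer: ["b", "f", "y"]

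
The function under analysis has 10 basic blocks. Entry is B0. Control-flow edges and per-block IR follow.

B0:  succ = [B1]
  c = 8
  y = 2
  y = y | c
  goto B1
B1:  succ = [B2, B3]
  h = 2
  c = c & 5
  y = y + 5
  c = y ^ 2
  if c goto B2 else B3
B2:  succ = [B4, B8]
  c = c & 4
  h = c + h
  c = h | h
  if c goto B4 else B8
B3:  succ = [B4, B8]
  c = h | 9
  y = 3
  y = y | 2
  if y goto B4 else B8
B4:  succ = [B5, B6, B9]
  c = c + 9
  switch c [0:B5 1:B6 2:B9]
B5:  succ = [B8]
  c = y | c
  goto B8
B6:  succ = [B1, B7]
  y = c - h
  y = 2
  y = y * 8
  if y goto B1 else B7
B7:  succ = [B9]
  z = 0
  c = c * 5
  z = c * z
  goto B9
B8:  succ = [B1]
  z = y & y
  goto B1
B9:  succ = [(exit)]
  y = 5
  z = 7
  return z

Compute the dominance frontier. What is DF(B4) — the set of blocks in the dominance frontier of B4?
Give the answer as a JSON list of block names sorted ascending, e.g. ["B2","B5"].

idom tree: B1←B0 B2←B1 B3←B1 B4←B1 B5←B4 B6←B4 B7←B6 B8←B1 B9←B4
Join-block Dom:
  B1: preds {B0,B6,B8}: {B0} ∩ {B0,B1,B4,B6} ∩ {B0,B1,B8} = {B0}; idom=B0
  B4: preds {B2,B3}: {B0,B1,B2} ∩ {B0,B1,B3} = {B0,B1}; idom=B1
  B8: preds {B2,B3,B5}: {B0,B1,B2} ∩ {B0,B1,B3} ∩ {B0,B1,B4,B5} = {B0,B1}; idom=B1
  B9: preds {B4,B7}: {B0,B1,B4} ∩ {B0,B1,B4,B6,B7} = {B0,B1,B4}; idom=B4

Frontier:
  B1←B0: walk · to B0
  B1←B6: walk B6→B4→B1 to B0
  B1←B8: walk B8→B1 to B0
  B4←B2: walk B2 to B1
  B4←B3: walk B3 to B1
  B8←B2: walk B2 to B1
  B8←B3: walk B3 to B1
  B8←B5: walk B5→B4 to B1
  B9←B4: walk · to B4
  B9←B7: walk B7→B6 to B4
  B0 → ∅
  B1 → {B1}
  B2 → {B4,B8}
  B3 → {B4,B8}
  B4 → {B1,B8}
  B5 → {B8}
  B6 → {B1,B9}
  B7 → {B9}
  B8 → {B1}
  B9 → ∅

DF(B4) = ["B1", "B8"]

Answer: ["B1", "B8"]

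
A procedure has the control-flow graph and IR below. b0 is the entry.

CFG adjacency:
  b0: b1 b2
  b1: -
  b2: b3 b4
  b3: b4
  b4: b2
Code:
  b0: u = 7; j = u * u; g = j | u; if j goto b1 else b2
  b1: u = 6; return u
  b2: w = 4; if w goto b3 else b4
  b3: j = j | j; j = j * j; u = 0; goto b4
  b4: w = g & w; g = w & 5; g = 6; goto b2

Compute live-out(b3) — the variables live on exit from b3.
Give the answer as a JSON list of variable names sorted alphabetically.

Answer: ["g", "j", "w"]

Analysis:
Block summaries:
  b0: {g,j,u} / ∅
  b1: {u} / ∅
  b2: {w} / ∅
  b3: {j,u} / {j}
  b4: {g,w} / {g,w}

Backward fixpoint:
  b0 li=∅ lo={g,j}
  b1 li=∅ lo=∅
  b2 li={g,j} lo={g,j,w}
  b3 li={g,j,w} lo={g,j,w}
  b4 li={g,j,w} lo={g,j}

live-out(b3) = ["g", "j", "w"]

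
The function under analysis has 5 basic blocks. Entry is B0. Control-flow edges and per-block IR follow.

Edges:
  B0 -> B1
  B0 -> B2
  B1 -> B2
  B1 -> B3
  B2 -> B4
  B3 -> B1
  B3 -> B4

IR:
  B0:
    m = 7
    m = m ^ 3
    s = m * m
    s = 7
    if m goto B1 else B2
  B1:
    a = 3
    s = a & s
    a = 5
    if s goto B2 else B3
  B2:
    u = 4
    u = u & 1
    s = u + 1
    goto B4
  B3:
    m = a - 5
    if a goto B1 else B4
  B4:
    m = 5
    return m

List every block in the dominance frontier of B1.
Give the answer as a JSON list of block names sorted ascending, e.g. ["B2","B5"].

Answer: ["B1", "B2", "B4"]

Analysis:
idom tree: B1←B0 B2←B0 B3←B1 B4←B0
Dom at joins:
  B1: preds {B0,B3}: {B0} ∩ {B0,B1,B3} = {B0}; idom=B0
  B2: preds {B0,B1}: {B0} ∩ {B0,B1} = {B0}; idom=B0
  B4: preds {B2,B3}: {B0,B2} ∩ {B0,B1,B3} = {B0}; idom=B0

Frontier:
  B1←B0: walk · to B0
  B1←B3: walk B3→B1 to B0
  B2←B0: walk · to B0
  B2←B1: walk B1 to B0
  B4←B2: walk B2 to B0
  B4←B3: walk B3→B1 to B0
  DF(B0)=∅
  DF(B1)={B1,B2,B4}
  DF(B2)={B4}
  DF(B3)={B1,B4}
  DF(B4)=∅

DF(B1) = ["B1", "B2", "B4"]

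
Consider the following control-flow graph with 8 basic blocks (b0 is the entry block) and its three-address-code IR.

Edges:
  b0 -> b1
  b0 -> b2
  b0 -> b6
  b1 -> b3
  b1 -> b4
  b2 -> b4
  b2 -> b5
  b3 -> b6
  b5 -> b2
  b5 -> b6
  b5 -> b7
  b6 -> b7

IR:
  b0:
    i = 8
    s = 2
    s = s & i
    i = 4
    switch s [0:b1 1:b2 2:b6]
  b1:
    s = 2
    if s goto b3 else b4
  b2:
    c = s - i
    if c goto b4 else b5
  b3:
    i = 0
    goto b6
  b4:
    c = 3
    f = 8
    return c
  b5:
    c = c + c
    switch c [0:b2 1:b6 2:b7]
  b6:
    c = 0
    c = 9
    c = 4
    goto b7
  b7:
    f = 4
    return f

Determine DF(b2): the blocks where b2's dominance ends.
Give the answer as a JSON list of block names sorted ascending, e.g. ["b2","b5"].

idom tree: b1←b0 b2←b0 b3←b1 b4←b0 b5←b2 b6←b0 b7←b0
Dom∩ at merges:
  b2: preds {b0,b5}: {b0} ∩ {b0,b2,b5} = {b0}; idom=b0
  b4: preds {b1,b2}: {b0,b1} ∩ {b0,b2} = {b0}; idom=b0
  b6: preds {b0,b3,b5}: {b0} ∩ {b0,b1,b3} ∩ {b0,b2,b5} = {b0}; idom=b0
  b7: preds {b5,b6}: {b0,b2,b5} ∩ {b0,b6} = {b0}; idom=b0

DF walk-up:
  b2←b0: walk · to b0
  b2←b5: walk b5→b2 to b0
  b4←b1: walk b1 to b0
  b4←b2: walk b2 to b0
  b6←b0: walk · to b0
  b6←b3: walk b3→b1 to b0
  b6←b5: walk b5→b2 to b0
  b7←b5: walk b5→b2 to b0
  b7←b6: walk b6 to b0
  DF(b0)=∅
  DF(b1)={b4,b6}
  DF(b2)={b2,b4,b6,b7}
  DF(b3)={b6}
  DF(b4)=∅
  DF(b5)={b2,b6,b7}
  DF(b6)={b7}
  DF(b7)=∅

DF(b2) = ["b2", "b4", "b6", "b7"]

Answer: ["b2", "b4", "b6", "b7"]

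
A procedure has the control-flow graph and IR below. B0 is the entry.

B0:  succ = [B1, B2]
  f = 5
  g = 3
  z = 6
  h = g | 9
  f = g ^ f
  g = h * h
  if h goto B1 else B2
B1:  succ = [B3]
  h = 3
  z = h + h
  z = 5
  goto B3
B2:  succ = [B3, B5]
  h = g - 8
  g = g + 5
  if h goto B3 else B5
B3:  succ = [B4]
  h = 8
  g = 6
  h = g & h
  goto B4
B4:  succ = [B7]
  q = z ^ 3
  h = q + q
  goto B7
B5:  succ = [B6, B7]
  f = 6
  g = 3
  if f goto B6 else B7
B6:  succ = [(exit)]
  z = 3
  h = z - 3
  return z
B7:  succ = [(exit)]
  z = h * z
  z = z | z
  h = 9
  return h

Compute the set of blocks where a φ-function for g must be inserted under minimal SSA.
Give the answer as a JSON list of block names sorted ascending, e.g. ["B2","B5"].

Answer: ["B3", "B7"]

Analysis:
idom tree: B1←B0 B2←B0 B3←B0 B4←B3 B5←B2 B6←B5 B7←B0
Dom at joins:
  B3: preds {B1,B2}: {B0,B1} ∩ {B0,B2} = {B0}; idom=B0
  B7: preds {B4,B5}: {B0,B3,B4} ∩ {B0,B2,B5} = {B0}; idom=B0

DF derivation:
  join B3 pred B1: B1 stop@B0
  join B3 pred B2: B2 stop@B0
  join B7 pred B4: B4→B3 stop@B0
  join B7 pred B5: B5→B2 stop@B0
  B0 → ∅
  B1 → {B3}
  B2 → {B3,B7}
  B3 → {B7}
  B4 → {B7}
  B5 → {B7}
  B6 → ∅
  B7 → ∅

φ for g: defs {B0,B2,B3,B5}
  DF⁺ = {B3,B7}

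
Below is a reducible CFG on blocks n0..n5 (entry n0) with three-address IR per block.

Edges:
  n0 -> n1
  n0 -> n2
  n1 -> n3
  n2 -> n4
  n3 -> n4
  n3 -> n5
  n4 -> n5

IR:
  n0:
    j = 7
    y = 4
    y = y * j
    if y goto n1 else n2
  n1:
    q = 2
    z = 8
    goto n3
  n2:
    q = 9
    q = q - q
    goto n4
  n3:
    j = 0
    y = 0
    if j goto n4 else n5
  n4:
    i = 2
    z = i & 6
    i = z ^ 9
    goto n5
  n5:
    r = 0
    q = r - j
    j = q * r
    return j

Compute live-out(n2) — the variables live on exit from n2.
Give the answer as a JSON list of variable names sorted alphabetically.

Block summaries:
  n0: {j,y} / ∅
  n1: {q,z} / ∅
  n2: {q} / ∅
  n3: {j,y} / ∅
  n4: {i,z} / ∅
  n5: {j,q,r} / {j}

Backward fixpoint:
  n0: in=∅ out={j}
  n1: in=∅ out=∅
  n2: in={j} out={j}
  n3: in=∅ out={j}
  n4: in={j} out={j}
  n5: in={j} out=∅

live-out(n2) = ["j"]

Answer: ["j"]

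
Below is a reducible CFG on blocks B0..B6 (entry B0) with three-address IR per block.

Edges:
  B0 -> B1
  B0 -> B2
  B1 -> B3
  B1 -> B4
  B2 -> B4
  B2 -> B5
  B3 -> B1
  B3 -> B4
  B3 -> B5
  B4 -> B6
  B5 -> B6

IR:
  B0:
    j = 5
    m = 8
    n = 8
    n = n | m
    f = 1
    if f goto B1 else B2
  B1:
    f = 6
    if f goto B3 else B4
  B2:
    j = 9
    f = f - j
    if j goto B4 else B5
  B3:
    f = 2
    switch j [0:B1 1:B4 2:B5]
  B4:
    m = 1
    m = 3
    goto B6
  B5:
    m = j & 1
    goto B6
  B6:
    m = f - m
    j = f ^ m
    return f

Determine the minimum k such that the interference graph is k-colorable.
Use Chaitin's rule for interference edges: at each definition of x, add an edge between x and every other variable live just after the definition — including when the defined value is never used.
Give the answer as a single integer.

Answer: 3

Working:
Per-block:
  B0 def {f,j,m,n} use ∅
  B1 def {f} use ∅
  B2 def {f,j} use {f}
  B3 def {f} use {j}
  B4 def {m} use ∅
  B5 def {m} use {j}
  B6 def {j,m} use {f,m}

Live sets:
  live B0: ∅→{f,j}
  live B1: {j}→{f,j}
  live B2: {f}→{f,j}
  live B3: {j}→{f,j}
  live B4: {f}→{f,m}
  live B5: {f,j}→{f,m}
  live B6: {f,m}→∅

Interference:
  f — {j,m}
  j — {f,m,n}
  m — {f,j,n}
  n — {j,m}

Colouring:
  lower bound: {f,j,m} mutually conflict ⇒ χ ≥ 3
  assign f→R2 j→R0 m→R1 n→R2 — no edge inside a register ⇒ χ ≤ 3
  χ = 3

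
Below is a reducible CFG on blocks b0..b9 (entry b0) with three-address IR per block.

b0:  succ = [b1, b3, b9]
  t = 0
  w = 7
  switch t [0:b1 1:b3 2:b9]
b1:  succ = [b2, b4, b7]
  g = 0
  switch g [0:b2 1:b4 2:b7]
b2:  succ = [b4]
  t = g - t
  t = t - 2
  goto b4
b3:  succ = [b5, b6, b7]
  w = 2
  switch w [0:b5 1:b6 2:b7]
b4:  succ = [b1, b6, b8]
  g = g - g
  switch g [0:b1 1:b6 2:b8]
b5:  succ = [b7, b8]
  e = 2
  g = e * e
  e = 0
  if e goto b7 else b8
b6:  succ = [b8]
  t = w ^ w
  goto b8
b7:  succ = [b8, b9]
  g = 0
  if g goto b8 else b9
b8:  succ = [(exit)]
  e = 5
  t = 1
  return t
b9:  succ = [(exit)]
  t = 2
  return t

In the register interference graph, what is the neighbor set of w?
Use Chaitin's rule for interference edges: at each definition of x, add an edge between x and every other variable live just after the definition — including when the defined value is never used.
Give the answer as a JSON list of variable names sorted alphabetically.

def/use:
  b0: def={t,w} ue=∅
  b1: def={g} ue=∅
  b2: def={t} ue={g,t}
  b3: def={w} ue=∅
  b4: def={g} ue={g}
  b5: def={e,g} ue=∅
  b6: def={t} ue={w}
  b7: def={g} ue=∅
  b8: def={e,t} ue=∅
  b9: def={t} ue=∅

Liveness:
  b0: in=∅ out={t,w}
  b1: in={t,w} out={g,t,w}
  b2: in={g,t,w} out={g,t,w}
  b3: in=∅ out={w}
  b4: in={g,t,w} out={t,w}
  b5: in=∅ out=∅
  b6: in={w} out=∅
  b7: in=∅ out=∅
  b8: in=∅ out=∅
  b9: in=∅ out=∅

Conflict graph:
  e: ∅
  g: {t,w}
  t: {g,w}
  w: {g,t}

N(w) = ["g", "t"]

Answer: ["g", "t"]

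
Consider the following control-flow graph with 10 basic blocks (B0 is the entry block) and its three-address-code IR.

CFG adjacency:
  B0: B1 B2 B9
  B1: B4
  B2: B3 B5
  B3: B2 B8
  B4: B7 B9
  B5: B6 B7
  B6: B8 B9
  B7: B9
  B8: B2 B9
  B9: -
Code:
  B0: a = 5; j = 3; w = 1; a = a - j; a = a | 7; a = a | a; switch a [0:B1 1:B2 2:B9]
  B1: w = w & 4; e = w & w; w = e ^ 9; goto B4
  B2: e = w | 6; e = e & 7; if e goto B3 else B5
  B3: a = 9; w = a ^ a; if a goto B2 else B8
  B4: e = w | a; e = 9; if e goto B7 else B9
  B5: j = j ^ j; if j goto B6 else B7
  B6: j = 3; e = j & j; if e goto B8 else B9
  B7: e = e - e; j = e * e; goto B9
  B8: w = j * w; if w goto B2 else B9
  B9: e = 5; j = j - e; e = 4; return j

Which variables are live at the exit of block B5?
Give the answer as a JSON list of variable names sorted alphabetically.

Answer: ["e", "w"]

Working:
Per-block:
  B0 def {a,j,w} use ∅
  B1 def {e,w} use {w}
  B2 def {e} use {w}
  B3 def {a,w} use ∅
  B4 def {e} use {a,w}
  B5 def {j} use {j}
  B6 def {e,j} use ∅
  B7 def {e,j} use {e}
  B8 def {w} use {j,w}
  B9 def {e,j} use {j}

Backward fixpoint:
  live B0: ∅→{a,j,w}
  live B1: {a,j,w}→{a,j,w}
  live B2: {j,w}→{e,j,w}
  live B3: {j}→{j,w}
  live B4: {a,j,w}→{e,j}
  live B5: {e,j,w}→{e,w}
  live B6: {w}→{j,w}
  live B7: {e}→{j}
  live B8: {j,w}→{j,w}
  live B9: {j}→∅

live-out(B5) = ["e", "w"]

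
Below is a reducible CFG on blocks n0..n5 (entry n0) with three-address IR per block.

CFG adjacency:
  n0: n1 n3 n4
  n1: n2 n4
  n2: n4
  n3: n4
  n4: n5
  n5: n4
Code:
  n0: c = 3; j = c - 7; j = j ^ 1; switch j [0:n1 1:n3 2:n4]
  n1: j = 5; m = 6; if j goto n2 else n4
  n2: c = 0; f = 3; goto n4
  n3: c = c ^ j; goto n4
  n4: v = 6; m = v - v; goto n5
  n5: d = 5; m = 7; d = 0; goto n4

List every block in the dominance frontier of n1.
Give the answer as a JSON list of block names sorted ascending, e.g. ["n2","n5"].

Answer: ["n4"]

Working:
idom tree: n1←n0 n2←n1 n3←n0 n4←n0 n5←n4
Join-block Dom:
  n4: preds {n0,n1,n2,n3,n5}: {n0} ∩ {n0,n1} ∩ {n0,n1,n2} ∩ {n0,n3} ∩ {n0,n4,n5} = {n0}; idom=n0

DF derivation:
  n4←n0: walk · to n0
  n4←n1: walk n1 to n0
  n4←n2: walk n2→n1 to n0
  n4←n3: walk n3 to n0
  n4←n5: walk n5→n4 to n0
  DF(n0)=∅
  DF(n1)={n4}
  DF(n2)={n4}
  DF(n3)={n4}
  DF(n4)={n4}
  DF(n5)={n4}

DF(n1) = ["n4"]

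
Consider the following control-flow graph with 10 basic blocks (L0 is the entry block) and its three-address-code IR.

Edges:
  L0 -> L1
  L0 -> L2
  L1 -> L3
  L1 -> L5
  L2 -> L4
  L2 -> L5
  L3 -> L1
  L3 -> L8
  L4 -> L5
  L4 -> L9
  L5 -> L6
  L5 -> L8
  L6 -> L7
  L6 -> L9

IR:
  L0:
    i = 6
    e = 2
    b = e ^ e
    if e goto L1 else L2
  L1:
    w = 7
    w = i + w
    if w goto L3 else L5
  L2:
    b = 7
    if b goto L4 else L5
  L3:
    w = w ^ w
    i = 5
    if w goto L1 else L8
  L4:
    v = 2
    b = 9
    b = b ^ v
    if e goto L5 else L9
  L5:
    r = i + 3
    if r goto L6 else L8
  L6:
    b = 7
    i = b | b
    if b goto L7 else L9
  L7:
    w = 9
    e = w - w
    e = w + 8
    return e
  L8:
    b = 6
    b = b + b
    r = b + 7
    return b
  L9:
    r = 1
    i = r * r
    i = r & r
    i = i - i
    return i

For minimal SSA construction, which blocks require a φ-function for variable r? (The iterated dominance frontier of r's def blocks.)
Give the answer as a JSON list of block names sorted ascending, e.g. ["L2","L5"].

Answer: ["L8", "L9"]

Derivation:
idom tree: L1←L0 L2←L0 L3←L1 L4←L2 L5←L0 L6←L5 L7←L6 L8←L0 L9←L0
Join-block Dom:
  L1: preds {L0,L3}: {L0} ∩ {L0,L1,L3} = {L0}; idom=L0
  L5: preds {L1,L2,L4}: {L0,L1} ∩ {L0,L2} ∩ {L0,L2,L4} = {L0}; idom=L0
  L8: preds {L3,L5}: {L0,L1,L3} ∩ {L0,L5} = {L0}; idom=L0
  L9: preds {L4,L6}: {L0,L2,L4} ∩ {L0,L5,L6} = {L0}; idom=L0

Frontier:
  L1←L0: walk · to L0
  L1←L3: walk L3→L1 to L0
  L5←L1: walk L1 to L0
  L5←L2: walk L2 to L0
  L5←L4: walk L4→L2 to L0
  L8←L3: walk L3→L1 to L0
  L8←L5: walk L5 to L0
  L9←L4: walk L4→L2 to L0
  L9←L6: walk L6→L5 to L0
  L0 → ∅
  L1 → {L1,L5,L8}
  L2 → {L5,L9}
  L3 → {L1,L8}
  L4 → {L5,L9}
  L5 → {L8,L9}
  L6 → {L9}
  L7 → ∅
  L8 → ∅
  L9 → ∅

φ for r: defs {L5,L8,L9}
  DF⁺ = {L8,L9}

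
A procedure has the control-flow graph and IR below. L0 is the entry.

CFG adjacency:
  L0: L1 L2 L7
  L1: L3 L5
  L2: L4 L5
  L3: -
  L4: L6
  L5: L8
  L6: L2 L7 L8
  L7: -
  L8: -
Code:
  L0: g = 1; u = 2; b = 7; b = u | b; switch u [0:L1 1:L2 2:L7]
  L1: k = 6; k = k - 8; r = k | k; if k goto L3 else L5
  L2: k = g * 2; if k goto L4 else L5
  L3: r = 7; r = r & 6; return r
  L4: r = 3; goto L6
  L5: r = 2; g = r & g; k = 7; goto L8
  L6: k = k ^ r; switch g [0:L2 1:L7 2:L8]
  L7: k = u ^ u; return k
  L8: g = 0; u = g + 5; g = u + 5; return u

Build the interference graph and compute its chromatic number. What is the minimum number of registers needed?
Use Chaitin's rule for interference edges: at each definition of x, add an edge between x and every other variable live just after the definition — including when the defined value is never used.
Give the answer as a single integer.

Answer: 4

Working:
def/use:
  L0: {b,g,u} / ∅
  L1: {k,r} / ∅
  L2: {k} / {g}
  L3: {r} / ∅
  L4: {r} / ∅
  L5: {g,k,r} / {g}
  L6: {k} / {g,k,r}
  L7: {k} / {u}
  L8: {g,u} / ∅

Liveness:
  live L0: ∅→{g,u}
  live L1: {g}→{g}
  live L2: {g,u}→{g,k,u}
  live L3: ∅→∅
  live L4: {g,k,u}→{g,k,r,u}
  live L5: {g}→∅
  live L6: {g,k,r,u}→{g,u}
  live L7: {u}→∅
  live L8: ∅→∅

Interference:
  b↔{g,u}
  g↔{b,k,r,u}
  k↔{g,r,u}
  r↔{g,k,u}
  u↔{b,g,k,r}

Registers:
  {g,k,r,u} pairwise interfere (4-clique) ⇒ χ ≥ 4
  4-colouring: R0={g}  R1={u}  R2={b,k}  R3={r}
  χ = 4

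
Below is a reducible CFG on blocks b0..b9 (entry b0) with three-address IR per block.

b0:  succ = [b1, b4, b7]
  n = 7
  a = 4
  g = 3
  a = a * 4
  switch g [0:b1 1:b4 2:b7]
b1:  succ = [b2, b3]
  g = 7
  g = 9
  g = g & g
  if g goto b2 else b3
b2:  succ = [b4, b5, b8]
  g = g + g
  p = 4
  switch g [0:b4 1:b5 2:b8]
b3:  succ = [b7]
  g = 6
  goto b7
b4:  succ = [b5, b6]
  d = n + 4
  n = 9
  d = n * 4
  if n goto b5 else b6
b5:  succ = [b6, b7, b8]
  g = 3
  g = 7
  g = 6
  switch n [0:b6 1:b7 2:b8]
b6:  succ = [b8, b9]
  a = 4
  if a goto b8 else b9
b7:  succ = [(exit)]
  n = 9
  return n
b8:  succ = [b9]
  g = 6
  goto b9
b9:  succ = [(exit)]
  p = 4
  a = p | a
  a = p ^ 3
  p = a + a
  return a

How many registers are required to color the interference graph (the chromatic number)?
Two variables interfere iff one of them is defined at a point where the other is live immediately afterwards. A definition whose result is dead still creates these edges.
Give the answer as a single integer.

Block summaries:
  b0 def {a,g,n} use ∅
  b1 def {g} use ∅
  b2 def {g,p} use {g}
  b3 def {g} use ∅
  b4 def {d,n} use {n}
  b5 def {g} use {n}
  b6 def {a} use ∅
  b7 def {n} use ∅
  b8 def {g} use ∅
  b9 def {a,p} use {a}

Backward fixpoint:
  b0 li=∅ lo={a,n}
  b1 li={a,n} lo={a,g,n}
  b2 li={a,g,n} lo={a,n}
  b3 li=∅ lo=∅
  b4 li={a,n} lo={a,n}
  b5 li={a,n} lo={a}
  b6 li=∅ lo={a}
  b7 li=∅ lo=∅
  b8 li={a} lo={a}
  b9 li={a} lo=∅

Interference:
  a↔{d,g,n,p}
  d↔{a,n}
  g↔{a,n,p}
  n↔{a,d,g,p}
  p↔{a,g,n}

Registers:
  {a,g,n,p} pairwise interfere (4-clique) ⇒ χ ≥ 4
  assign a→R0 d→R2 g→R2 n→R1 p→R3 — no edge inside a register ⇒ χ ≤ 4
  χ = 4

Answer: 4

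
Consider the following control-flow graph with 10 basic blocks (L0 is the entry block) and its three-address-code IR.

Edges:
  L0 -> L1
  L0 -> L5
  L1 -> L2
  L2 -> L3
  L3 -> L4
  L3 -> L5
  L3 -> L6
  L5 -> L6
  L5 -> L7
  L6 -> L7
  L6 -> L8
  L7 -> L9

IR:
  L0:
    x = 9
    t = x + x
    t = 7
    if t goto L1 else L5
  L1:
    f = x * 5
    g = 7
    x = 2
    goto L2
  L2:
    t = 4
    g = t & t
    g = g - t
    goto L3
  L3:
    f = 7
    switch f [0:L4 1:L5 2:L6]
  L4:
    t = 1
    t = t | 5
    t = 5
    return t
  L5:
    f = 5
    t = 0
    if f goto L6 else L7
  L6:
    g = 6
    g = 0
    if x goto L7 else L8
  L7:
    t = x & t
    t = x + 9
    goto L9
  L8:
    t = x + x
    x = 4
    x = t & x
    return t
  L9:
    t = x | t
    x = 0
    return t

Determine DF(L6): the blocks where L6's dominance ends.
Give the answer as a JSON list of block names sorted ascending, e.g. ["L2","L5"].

idom tree: L1←L0 L2←L1 L3←L2 L4←L3 L5←L0 L6←L0 L7←L0 L8←L6 L9←L7
Join-block Dom:
  L5: preds {L0,L3}: {L0} ∩ {L0,L1,L2,L3} = {L0}; idom=L0
  L6: preds {L3,L5}: {L0,L1,L2,L3} ∩ {L0,L5} = {L0}; idom=L0
  L7: preds {L5,L6}: {L0,L5} ∩ {L0,L6} = {L0}; idom=L0

DF walk-up:
  L5←L0: walk · to L0
  L5←L3: walk L3→L2→L1 to L0
  L6←L3: walk L3→L2→L1 to L0
  L6←L5: walk L5 to L0
  L7←L5: walk L5 to L0
  L7←L6: walk L6 to L0
  L0 → ∅
  L1 → {L5,L6}
  L2 → {L5,L6}
  L3 → {L5,L6}
  L4 → ∅
  L5 → {L6,L7}
  L6 → {L7}
  L7 → ∅
  L8 → ∅
  L9 → ∅

DF(L6) = ["L7"]

Answer: ["L7"]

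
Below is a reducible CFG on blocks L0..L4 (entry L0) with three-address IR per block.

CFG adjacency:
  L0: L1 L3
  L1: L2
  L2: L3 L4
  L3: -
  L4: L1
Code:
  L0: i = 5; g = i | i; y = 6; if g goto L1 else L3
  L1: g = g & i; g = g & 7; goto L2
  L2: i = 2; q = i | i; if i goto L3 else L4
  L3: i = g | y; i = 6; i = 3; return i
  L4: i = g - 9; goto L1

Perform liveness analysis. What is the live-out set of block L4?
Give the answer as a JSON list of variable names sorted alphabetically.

Block summaries:
  L0: {g,i,y} / ∅
  L1: {g} / {g,i}
  L2: {i,q} / ∅
  L3: {i} / {g,y}
  L4: {i} / {g}

Liveness:
  live L0: ∅→{g,i,y}
  live L1: {g,i,y}→{g,y}
  live L2: {g,y}→{g,y}
  live L3: {g,y}→∅
  live L4: {g,y}→{g,i,y}

live-out(L4) = ["g", "i", "y"]

Answer: ["g", "i", "y"]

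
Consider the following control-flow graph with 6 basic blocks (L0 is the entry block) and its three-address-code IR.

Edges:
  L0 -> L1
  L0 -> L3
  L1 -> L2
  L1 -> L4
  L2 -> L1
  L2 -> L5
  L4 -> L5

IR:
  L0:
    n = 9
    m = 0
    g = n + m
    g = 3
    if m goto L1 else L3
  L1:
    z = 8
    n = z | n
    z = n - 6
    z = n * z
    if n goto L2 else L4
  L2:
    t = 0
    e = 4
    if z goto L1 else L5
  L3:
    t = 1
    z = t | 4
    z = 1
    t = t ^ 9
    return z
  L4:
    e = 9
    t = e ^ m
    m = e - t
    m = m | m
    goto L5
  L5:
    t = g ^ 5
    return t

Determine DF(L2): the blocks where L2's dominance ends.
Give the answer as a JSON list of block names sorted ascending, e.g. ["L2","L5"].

Answer: ["L1", "L5"]

Derivation:
idom tree: L1←L0 L2←L1 L3←L0 L4←L1 L5←L1
Dom at joins:
  L1: preds {L0,L2}: {L0} ∩ {L0,L1,L2} = {L0}; idom=L0
  L5: preds {L2,L4}: {L0,L1,L2} ∩ {L0,L1,L4} = {L0,L1}; idom=L1

DF derivation:
  join L1 pred L0: · stop@L0
  join L1 pred L2: L2→L1 stop@L0
  join L5 pred L2: L2 stop@L1
  join L5 pred L4: L4 stop@L1
  L0: DF=∅
  L1: DF={L1}
  L2: DF={L1,L5}
  L3: DF=∅
  L4: DF={L5}
  L5: DF=∅

DF(L2) = ["L1", "L5"]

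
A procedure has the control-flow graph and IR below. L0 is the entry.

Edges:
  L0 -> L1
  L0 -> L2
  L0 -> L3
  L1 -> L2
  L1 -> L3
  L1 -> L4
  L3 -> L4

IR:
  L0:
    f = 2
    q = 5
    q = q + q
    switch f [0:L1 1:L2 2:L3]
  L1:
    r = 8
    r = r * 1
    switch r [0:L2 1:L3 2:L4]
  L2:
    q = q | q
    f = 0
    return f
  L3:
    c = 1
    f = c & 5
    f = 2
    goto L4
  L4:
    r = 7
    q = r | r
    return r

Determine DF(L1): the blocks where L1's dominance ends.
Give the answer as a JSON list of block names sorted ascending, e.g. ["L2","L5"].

Answer: ["L2", "L3", "L4"]

Analysis:
idom tree: L1←L0 L2←L0 L3←L0 L4←L0
Dom at joins:
  L2: preds {L0,L1}: {L0} ∩ {L0,L1} = {L0}; idom=L0
  L3: preds {L0,L1}: {L0} ∩ {L0,L1} = {L0}; idom=L0
  L4: preds {L1,L3}: {L0,L1} ∩ {L0,L3} = {L0}; idom=L0

Frontier:
  L2←L0: walk · to L0
  L2←L1: walk L1 to L0
  L3←L0: walk · to L0
  L3←L1: walk L1 to L0
  L4←L1: walk L1 to L0
  L4←L3: walk L3 to L0
  L0: DF=∅
  L1: DF={L2,L3,L4}
  L2: DF=∅
  L3: DF={L4}
  L4: DF=∅

DF(L1) = ["L2", "L3", "L4"]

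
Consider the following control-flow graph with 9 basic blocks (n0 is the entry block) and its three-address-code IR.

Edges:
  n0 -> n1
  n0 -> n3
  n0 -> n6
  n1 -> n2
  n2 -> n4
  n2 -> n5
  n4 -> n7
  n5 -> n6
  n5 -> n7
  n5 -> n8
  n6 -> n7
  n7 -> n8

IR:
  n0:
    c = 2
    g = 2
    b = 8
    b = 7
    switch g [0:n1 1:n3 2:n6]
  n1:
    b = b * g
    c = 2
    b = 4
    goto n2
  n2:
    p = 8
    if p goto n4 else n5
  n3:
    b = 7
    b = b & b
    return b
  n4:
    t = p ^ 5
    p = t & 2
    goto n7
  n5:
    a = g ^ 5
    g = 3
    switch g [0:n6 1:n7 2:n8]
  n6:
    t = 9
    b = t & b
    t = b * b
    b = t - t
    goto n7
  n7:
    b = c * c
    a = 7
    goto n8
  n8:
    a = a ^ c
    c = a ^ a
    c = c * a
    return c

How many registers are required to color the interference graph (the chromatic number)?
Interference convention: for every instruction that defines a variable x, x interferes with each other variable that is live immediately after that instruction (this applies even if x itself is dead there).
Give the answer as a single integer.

def/use:
  n0: {b,c,g} / ∅
  n1: {b,c} / {b,g}
  n2: {p} / ∅
  n3: {b} / ∅
  n4: {p,t} / {p}
  n5: {a,g} / {g}
  n6: {b,t} / {b}
  n7: {a,b} / {c}
  n8: {a,c} / {a,c}

Liveness:
  live n0: ∅→{b,c,g}
  live n1: {b,g}→{b,c,g}
  live n2: {b,c,g}→{b,c,g,p}
  live n3: ∅→∅
  live n4: {c,p}→{c}
  live n5: {b,c,g}→{a,b,c}
  live n6: {b,c}→{c}
  live n7: {c}→{a,c}
  live n8: {a,c}→∅

Conflict graph:
  a — {b,c,g}
  b — {a,c,g,p,t}
  c — {a,b,g,p,t}
  g — {a,b,c,p}
  p — {b,c,g}
  t — {b,c}

Chromatic number:
  clique {a,b,c,g} ⇒ need ≥ 4
  assign a→r3 b→r0 c→r1 g→r2 p→r3 t→r2 — no edge inside a register ⇒ χ ≤ 4
  χ = 4

Answer: 4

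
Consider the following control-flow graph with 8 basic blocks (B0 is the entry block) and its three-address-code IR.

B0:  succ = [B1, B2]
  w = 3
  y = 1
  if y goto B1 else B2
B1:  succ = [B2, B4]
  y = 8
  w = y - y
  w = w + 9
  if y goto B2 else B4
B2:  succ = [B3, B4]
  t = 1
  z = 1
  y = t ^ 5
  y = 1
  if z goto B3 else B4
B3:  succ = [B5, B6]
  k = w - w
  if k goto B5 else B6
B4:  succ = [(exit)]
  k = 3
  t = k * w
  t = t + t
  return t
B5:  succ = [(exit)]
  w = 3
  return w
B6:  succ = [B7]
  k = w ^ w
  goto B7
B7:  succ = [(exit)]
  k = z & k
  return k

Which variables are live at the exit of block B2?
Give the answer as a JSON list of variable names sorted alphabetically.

Answer: ["w", "z"]

Working:
Block summaries:
  B0: {w,y} / ∅
  B1: {w,y} / ∅
  B2: {t,y,z} / ∅
  B3: {k} / {w}
  B4: {k,t} / {w}
  B5: {w} / ∅
  B6: {k} / {w}
  B7: {k} / {k,z}

Live sets:
  live B0: ∅→{w}
  live B1: ∅→{w}
  live B2: {w}→{w,z}
  live B3: {w,z}→{w,z}
  live B4: {w}→∅
  live B5: ∅→∅
  live B6: {w,z}→{k,z}
  live B7: {k,z}→∅

live-out(B2) = ["w", "z"]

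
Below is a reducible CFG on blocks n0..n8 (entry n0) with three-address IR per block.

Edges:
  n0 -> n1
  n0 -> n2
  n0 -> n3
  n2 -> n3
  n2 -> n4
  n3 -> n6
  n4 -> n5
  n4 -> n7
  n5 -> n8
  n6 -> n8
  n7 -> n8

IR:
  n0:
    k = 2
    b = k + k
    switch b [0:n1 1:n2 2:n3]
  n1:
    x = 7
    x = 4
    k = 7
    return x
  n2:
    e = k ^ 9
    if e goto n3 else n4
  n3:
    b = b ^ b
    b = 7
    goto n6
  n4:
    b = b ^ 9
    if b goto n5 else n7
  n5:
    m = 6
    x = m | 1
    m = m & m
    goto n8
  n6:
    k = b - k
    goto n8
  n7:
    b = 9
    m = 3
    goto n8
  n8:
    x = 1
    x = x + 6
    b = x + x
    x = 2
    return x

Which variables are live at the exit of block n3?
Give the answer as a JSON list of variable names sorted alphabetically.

Answer: ["b", "k"]

Analysis:
Block summaries:
  n0 def {b,k} use ∅
  n1 def {k,x} use ∅
  n2 def {e} use {k}
  n3 def {b} use {b}
  n4 def {b} use {b}
  n5 def {m,x} use ∅
  n6 def {k} use {b,k}
  n7 def {b,m} use ∅
  n8 def {b,x} use ∅

Live sets:
  live n0: ∅→{b,k}
  live n1: ∅→∅
  live n2: {b,k}→{b,k}
  live n3: {b,k}→{b,k}
  live n4: {b}→∅
  live n5: ∅→∅
  live n6: {b,k}→∅
  live n7: ∅→∅
  live n8: ∅→∅

live-out(n3) = ["b", "k"]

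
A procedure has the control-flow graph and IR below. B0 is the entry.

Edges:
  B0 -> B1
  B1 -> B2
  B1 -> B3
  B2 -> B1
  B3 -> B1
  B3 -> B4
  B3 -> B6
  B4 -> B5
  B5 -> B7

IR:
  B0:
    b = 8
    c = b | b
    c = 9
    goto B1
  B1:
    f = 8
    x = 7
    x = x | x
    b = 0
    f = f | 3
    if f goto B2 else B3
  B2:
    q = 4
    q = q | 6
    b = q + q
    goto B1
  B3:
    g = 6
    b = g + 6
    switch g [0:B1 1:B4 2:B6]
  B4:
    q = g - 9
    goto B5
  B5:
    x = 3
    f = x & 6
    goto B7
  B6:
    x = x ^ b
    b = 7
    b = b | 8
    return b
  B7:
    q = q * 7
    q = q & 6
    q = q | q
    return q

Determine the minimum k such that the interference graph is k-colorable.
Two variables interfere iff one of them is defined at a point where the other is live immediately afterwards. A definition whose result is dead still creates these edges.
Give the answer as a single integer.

def/use:
  B0 def {b,c} use ∅
  B1 def {b,f,x} use ∅
  B2 def {b,q} use ∅
  B3 def {b,g} use ∅
  B4 def {q} use {g}
  B5 def {f,x} use ∅
  B6 def {b,x} use {b,x}
  B7 def {q} use {q}

Live sets:
  B0: in=∅ out=∅
  B1: in=∅ out={x}
  B2: in=∅ out=∅
  B3: in={x} out={b,g,x}
  B4: in={g} out={q}
  B5: in={q} out={q}
  B6: in={b,x} out=∅
  B7: in={q} out=∅

Interfere edges:
  b↔{f,g,x}
  c↔∅
  f↔{b,q,x}
  g↔{b,x}
  q↔{f,x}
  x↔{b,f,g,q}

Registers:
  clique {b,f,x} ⇒ need ≥ 3
  3-colouring: r0={c,x}  r1={b,q}  r2={f,g}
  χ = 3

Answer: 3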